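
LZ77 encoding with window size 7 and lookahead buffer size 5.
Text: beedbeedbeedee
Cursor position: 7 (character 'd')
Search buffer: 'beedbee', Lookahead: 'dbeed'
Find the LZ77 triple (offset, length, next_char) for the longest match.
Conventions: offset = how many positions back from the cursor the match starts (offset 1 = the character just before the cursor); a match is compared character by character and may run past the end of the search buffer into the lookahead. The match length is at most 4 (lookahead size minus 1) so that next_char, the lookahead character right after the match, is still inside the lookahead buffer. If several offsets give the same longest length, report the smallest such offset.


Try each offset into the search buffer:
  offset=1 (pos 6, char 'e'): match length 0
  offset=2 (pos 5, char 'e'): match length 0
  offset=3 (pos 4, char 'b'): match length 0
  offset=4 (pos 3, char 'd'): match length 4
  offset=5 (pos 2, char 'e'): match length 0
  offset=6 (pos 1, char 'e'): match length 0
  offset=7 (pos 0, char 'b'): match length 0
Longest match has length 4 at offset 4.
next_char = character at position 7 + 4 = 11 -> 'd'

Best match: offset=4, length=4 (matching 'dbee' starting at position 3)
LZ77 triple: (4, 4, 'd')


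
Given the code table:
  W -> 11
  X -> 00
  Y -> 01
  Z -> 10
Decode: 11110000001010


Decoding:
11 -> W
11 -> W
00 -> X
00 -> X
00 -> X
10 -> Z
10 -> Z


Result: WWXXXZZ


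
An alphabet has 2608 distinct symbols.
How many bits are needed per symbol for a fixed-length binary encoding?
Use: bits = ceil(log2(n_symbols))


log2(2608) = 11.3487
Bracket: 2^11 = 2048 < 2608 <= 2^12 = 4096
So ceil(log2(2608)) = 12

bits = ceil(log2(2608)) = ceil(11.3487) = 12 bits


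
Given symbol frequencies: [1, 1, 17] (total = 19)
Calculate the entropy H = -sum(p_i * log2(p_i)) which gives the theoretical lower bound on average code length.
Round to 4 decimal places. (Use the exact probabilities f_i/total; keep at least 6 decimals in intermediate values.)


Per-symbol terms -p_i * log2(p_i) with p_i = f_i/19:
  p = 1/19 = 0.052632: log2(p) = -4.247928, -p*log2(p) = 0.223575
  p = 1/19 = 0.052632: log2(p) = -4.247928, -p*log2(p) = 0.223575
  p = 17/19 = 0.894737: log2(p) = -0.160465, -p*log2(p) = 0.143574
H = 0.223575 + 0.223575 + 0.143574 = 0.590724

H = 0.5907 bits/symbol


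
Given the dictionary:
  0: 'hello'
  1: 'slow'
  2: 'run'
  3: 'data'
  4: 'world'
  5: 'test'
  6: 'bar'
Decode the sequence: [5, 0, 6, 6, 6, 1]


Look up each index in the dictionary:
  5 -> 'test'
  0 -> 'hello'
  6 -> 'bar'
  6 -> 'bar'
  6 -> 'bar'
  1 -> 'slow'

Decoded: "test hello bar bar bar slow"


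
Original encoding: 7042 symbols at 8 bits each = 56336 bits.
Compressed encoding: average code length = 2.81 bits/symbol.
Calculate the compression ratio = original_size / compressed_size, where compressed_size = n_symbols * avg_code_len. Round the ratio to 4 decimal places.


original_size = n_symbols * orig_bits = 7042 * 8 = 56336 bits
compressed_size = n_symbols * avg_code_len = 7042 * 2.81 = 19788.02 bits
ratio = original_size / compressed_size = 56336 / 19788.02 = 2.847

Compression ratio = 2.847


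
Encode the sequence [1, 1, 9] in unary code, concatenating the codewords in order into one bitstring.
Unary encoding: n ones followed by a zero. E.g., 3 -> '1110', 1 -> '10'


Encode each number as n ones followed by a terminating 0:
  1 -> 10 (2 bits)
  1 -> 10 (2 bits)
  9 -> 1111111110 (10 bits)
Total length = 2 + 2 + 10 = 14 bits.

Unary([1, 1, 9]) = 10101111111110 (14 bits)


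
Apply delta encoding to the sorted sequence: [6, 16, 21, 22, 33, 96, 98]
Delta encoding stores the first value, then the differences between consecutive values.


First value: 6
Deltas:
  16 - 6 = 10
  21 - 16 = 5
  22 - 21 = 1
  33 - 22 = 11
  96 - 33 = 63
  98 - 96 = 2


Delta encoded: [6, 10, 5, 1, 11, 63, 2]


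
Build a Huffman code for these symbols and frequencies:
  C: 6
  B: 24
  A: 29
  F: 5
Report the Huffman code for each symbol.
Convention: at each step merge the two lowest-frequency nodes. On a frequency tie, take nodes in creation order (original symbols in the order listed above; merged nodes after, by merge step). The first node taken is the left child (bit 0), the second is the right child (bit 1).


Huffman tree construction:
Step 1: Merge F(5) + C(6) = 11
Step 2: Merge (F+C)(11) + B(24) = 35
Step 3: Merge A(29) + ((F+C)+B)(35) = 64
Read each symbol's code off the tree from the root (left child = 0, right child = 1).

Codes:
  C: 101 (length 3)
  B: 11 (length 2)
  A: 0 (length 1)
  F: 100 (length 3)
Average code length: 110/64 = 1.7188 bits/symbol


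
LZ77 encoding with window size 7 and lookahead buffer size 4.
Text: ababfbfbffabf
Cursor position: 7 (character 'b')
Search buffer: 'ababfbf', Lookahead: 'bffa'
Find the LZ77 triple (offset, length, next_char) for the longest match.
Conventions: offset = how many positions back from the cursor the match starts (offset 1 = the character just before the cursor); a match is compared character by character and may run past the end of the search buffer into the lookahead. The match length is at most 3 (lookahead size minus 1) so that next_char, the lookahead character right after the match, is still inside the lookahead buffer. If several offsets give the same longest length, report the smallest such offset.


Try each offset into the search buffer:
  offset=1 (pos 6, char 'f'): match length 0
  offset=2 (pos 5, char 'b'): match length 2
  offset=3 (pos 4, char 'f'): match length 0
  offset=4 (pos 3, char 'b'): match length 2
  offset=5 (pos 2, char 'a'): match length 0
  offset=6 (pos 1, char 'b'): match length 1
  offset=7 (pos 0, char 'a'): match length 0
Longest match has length 2, found at offsets 2, 4; take the smallest, offset 2.
next_char = character at position 7 + 2 = 9 -> 'f'

Best match: offset=2, length=2 (matching 'bf' starting at position 5)
LZ77 triple: (2, 2, 'f')


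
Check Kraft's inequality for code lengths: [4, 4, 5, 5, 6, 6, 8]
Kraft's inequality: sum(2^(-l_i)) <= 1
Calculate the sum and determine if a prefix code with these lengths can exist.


Sum = 2^(-4) + 2^(-4) + 2^(-5) + 2^(-5) + 2^(-6) + 2^(-6) + 2^(-8)
    = 0.0625 + 0.0625 + 0.03125 + 0.03125 + 0.015625 + 0.015625 + 0.00390625
    = 57/256 = 0.22265625
Since 0.22265625 <= 1, Kraft's inequality IS satisfied.
A prefix code with these lengths CAN exist.

Kraft sum = 0.22265625. Satisfied.


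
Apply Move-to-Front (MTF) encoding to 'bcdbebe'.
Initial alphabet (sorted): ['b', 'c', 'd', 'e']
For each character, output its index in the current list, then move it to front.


MTF encoding:
'b': index 0 in ['b', 'c', 'd', 'e'] -> ['b', 'c', 'd', 'e']
'c': index 1 in ['b', 'c', 'd', 'e'] -> ['c', 'b', 'd', 'e']
'd': index 2 in ['c', 'b', 'd', 'e'] -> ['d', 'c', 'b', 'e']
'b': index 2 in ['d', 'c', 'b', 'e'] -> ['b', 'd', 'c', 'e']
'e': index 3 in ['b', 'd', 'c', 'e'] -> ['e', 'b', 'd', 'c']
'b': index 1 in ['e', 'b', 'd', 'c'] -> ['b', 'e', 'd', 'c']
'e': index 1 in ['b', 'e', 'd', 'c'] -> ['e', 'b', 'd', 'c']


Output: [0, 1, 2, 2, 3, 1, 1]


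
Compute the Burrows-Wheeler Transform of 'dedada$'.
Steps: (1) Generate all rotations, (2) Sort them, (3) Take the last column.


Rotations (sorted):
  0: $dedada -> last char: a
  1: a$dedad -> last char: d
  2: ada$ded -> last char: d
  3: da$deda -> last char: a
  4: dada$de -> last char: e
  5: dedada$ -> last char: $
  6: edada$d -> last char: d


BWT = addae$d


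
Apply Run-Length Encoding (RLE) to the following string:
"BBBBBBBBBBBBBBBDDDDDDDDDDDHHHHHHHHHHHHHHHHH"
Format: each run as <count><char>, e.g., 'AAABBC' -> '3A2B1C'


Scanning runs left to right:
  i=0: run of 'B' x 15 -> '15B'
  i=15: run of 'D' x 11 -> '11D'
  i=26: run of 'H' x 17 -> '17H'

RLE = 15B11D17H


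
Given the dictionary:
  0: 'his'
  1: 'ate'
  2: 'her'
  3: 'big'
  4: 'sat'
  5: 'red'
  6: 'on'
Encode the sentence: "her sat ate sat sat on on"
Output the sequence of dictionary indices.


Look up each word in the dictionary:
  'her' -> 2
  'sat' -> 4
  'ate' -> 1
  'sat' -> 4
  'sat' -> 4
  'on' -> 6
  'on' -> 6

Encoded: [2, 4, 1, 4, 4, 6, 6]


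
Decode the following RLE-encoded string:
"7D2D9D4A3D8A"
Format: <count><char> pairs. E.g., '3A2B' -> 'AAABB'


Expanding each <count><char> pair:
  7D -> 'DDDDDDD'
  2D -> 'DD'
  9D -> 'DDDDDDDDD'
  4A -> 'AAAA'
  3D -> 'DDD'
  8A -> 'AAAAAAAA'

Decoded = DDDDDDDDDDDDDDDDDDAAAADDDAAAAAAAA


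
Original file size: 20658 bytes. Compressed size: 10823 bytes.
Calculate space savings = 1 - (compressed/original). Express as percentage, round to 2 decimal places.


ratio = compressed/original = 10823/20658 = 0.523913
savings = 1 - ratio = 1 - 0.523913 = 0.476087
as a percentage: 0.476087 * 100 = 47.61%

Space savings = 1 - 10823/20658 = 47.61%


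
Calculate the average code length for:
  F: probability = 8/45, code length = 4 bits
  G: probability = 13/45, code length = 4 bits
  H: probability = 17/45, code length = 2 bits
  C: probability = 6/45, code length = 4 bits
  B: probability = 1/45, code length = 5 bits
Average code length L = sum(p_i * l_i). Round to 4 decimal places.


Weighted contributions p_i * l_i:
  F: (8/45) * 4 = 32/45
  G: (13/45) * 4 = 52/45
  H: (17/45) * 2 = 34/45
  C: (6/45) * 4 = 24/45
  B: (1/45) * 5 = 5/45
Sum = (32 + 52 + 34 + 24 + 5)/45 = 147/45

L = 147/45 = 3.2667 bits/symbol


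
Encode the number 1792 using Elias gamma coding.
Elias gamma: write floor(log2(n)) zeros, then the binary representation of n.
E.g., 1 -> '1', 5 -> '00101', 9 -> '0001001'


num_bits = floor(log2(1792)) + 1 = 11
leading_zeros = num_bits - 1 = 10
binary(1792) = 11100000000

Elias gamma(1792) = '0000000000' + '11100000000' = 000000000011100000000 (21 bits)


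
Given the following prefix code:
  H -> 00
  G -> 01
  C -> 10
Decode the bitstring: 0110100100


Decoding step by step:
Bits 01 -> G
Bits 10 -> C
Bits 10 -> C
Bits 01 -> G
Bits 00 -> H


Decoded message: GCCGH


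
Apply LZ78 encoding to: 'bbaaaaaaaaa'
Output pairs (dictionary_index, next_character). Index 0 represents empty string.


LZ78 encoding steps:
Dictionary: {0: ''}
Step 1: w='' (idx 0), next='b' -> output (0, 'b'), add 'b' as idx 1
Step 2: w='b' (idx 1), next='a' -> output (1, 'a'), add 'ba' as idx 2
Step 3: w='' (idx 0), next='a' -> output (0, 'a'), add 'a' as idx 3
Step 4: w='a' (idx 3), next='a' -> output (3, 'a'), add 'aa' as idx 4
Step 5: w='aa' (idx 4), next='a' -> output (4, 'a'), add 'aaa' as idx 5
Step 6: w='aa' (idx 4), end of input -> output (4, '')


Encoded: [(0, 'b'), (1, 'a'), (0, 'a'), (3, 'a'), (4, 'a'), (4, '')]


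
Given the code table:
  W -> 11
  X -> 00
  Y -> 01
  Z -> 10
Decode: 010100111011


Decoding:
01 -> Y
01 -> Y
00 -> X
11 -> W
10 -> Z
11 -> W


Result: YYXWZW


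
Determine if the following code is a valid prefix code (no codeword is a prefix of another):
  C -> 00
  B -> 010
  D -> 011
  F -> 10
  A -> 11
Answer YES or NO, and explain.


Checking each pair (does one codeword prefix another?):
  C='00' vs B='010': no prefix
  C='00' vs D='011': no prefix
  C='00' vs F='10': no prefix
  C='00' vs A='11': no prefix
  B='010' vs C='00': no prefix
  B='010' vs D='011': no prefix
  B='010' vs F='10': no prefix
  B='010' vs A='11': no prefix
  D='011' vs C='00': no prefix
  D='011' vs B='010': no prefix
  D='011' vs F='10': no prefix
  D='011' vs A='11': no prefix
  F='10' vs C='00': no prefix
  F='10' vs B='010': no prefix
  F='10' vs D='011': no prefix
  F='10' vs A='11': no prefix
  A='11' vs C='00': no prefix
  A='11' vs B='010': no prefix
  A='11' vs D='011': no prefix
  A='11' vs F='10': no prefix
No violation found over all pairs.

YES -- this is a valid prefix code. No codeword is a prefix of any other codeword.


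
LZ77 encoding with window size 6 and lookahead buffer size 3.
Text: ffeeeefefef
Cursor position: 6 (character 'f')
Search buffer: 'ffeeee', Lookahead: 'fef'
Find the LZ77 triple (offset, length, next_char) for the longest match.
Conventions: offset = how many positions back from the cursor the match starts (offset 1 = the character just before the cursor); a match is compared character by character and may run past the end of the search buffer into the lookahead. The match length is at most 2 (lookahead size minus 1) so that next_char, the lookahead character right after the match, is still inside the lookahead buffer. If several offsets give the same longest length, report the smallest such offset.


Try each offset into the search buffer:
  offset=1 (pos 5, char 'e'): match length 0
  offset=2 (pos 4, char 'e'): match length 0
  offset=3 (pos 3, char 'e'): match length 0
  offset=4 (pos 2, char 'e'): match length 0
  offset=5 (pos 1, char 'f'): match length 2
  offset=6 (pos 0, char 'f'): match length 1
Longest match has length 2 at offset 5.
next_char = character at position 6 + 2 = 8 -> 'f'

Best match: offset=5, length=2 (matching 'fe' starting at position 1)
LZ77 triple: (5, 2, 'f')


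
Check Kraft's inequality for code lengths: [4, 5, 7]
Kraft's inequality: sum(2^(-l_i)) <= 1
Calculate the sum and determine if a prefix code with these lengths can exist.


Sum = 2^(-4) + 2^(-5) + 2^(-7)
    = 0.0625 + 0.03125 + 0.0078125
    = 13/128 = 0.1015625
Since 0.1015625 <= 1, Kraft's inequality IS satisfied.
A prefix code with these lengths CAN exist.

Kraft sum = 0.1015625. Satisfied.


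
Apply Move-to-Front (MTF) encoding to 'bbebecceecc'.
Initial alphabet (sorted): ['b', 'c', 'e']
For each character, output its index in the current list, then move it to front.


MTF encoding:
'b': index 0 in ['b', 'c', 'e'] -> ['b', 'c', 'e']
'b': index 0 in ['b', 'c', 'e'] -> ['b', 'c', 'e']
'e': index 2 in ['b', 'c', 'e'] -> ['e', 'b', 'c']
'b': index 1 in ['e', 'b', 'c'] -> ['b', 'e', 'c']
'e': index 1 in ['b', 'e', 'c'] -> ['e', 'b', 'c']
'c': index 2 in ['e', 'b', 'c'] -> ['c', 'e', 'b']
'c': index 0 in ['c', 'e', 'b'] -> ['c', 'e', 'b']
'e': index 1 in ['c', 'e', 'b'] -> ['e', 'c', 'b']
'e': index 0 in ['e', 'c', 'b'] -> ['e', 'c', 'b']
'c': index 1 in ['e', 'c', 'b'] -> ['c', 'e', 'b']
'c': index 0 in ['c', 'e', 'b'] -> ['c', 'e', 'b']


Output: [0, 0, 2, 1, 1, 2, 0, 1, 0, 1, 0]


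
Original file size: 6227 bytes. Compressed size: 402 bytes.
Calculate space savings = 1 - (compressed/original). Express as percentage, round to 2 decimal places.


ratio = compressed/original = 402/6227 = 0.064558
savings = 1 - ratio = 1 - 0.064558 = 0.935442
as a percentage: 0.935442 * 100 = 93.54%

Space savings = 1 - 402/6227 = 93.54%


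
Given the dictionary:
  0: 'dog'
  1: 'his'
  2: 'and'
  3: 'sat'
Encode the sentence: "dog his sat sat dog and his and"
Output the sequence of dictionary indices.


Look up each word in the dictionary:
  'dog' -> 0
  'his' -> 1
  'sat' -> 3
  'sat' -> 3
  'dog' -> 0
  'and' -> 2
  'his' -> 1
  'and' -> 2

Encoded: [0, 1, 3, 3, 0, 2, 1, 2]


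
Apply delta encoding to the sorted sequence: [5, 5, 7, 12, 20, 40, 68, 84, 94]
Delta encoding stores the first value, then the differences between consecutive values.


First value: 5
Deltas:
  5 - 5 = 0
  7 - 5 = 2
  12 - 7 = 5
  20 - 12 = 8
  40 - 20 = 20
  68 - 40 = 28
  84 - 68 = 16
  94 - 84 = 10


Delta encoded: [5, 0, 2, 5, 8, 20, 28, 16, 10]


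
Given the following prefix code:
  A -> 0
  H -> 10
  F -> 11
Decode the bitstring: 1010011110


Decoding step by step:
Bits 10 -> H
Bits 10 -> H
Bits 0 -> A
Bits 11 -> F
Bits 11 -> F
Bits 0 -> A


Decoded message: HHAFFA


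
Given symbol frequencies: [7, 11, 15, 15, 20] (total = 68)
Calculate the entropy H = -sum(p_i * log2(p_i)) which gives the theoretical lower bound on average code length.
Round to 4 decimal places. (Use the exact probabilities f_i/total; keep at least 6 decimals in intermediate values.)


Per-symbol terms -p_i * log2(p_i) with p_i = f_i/68:
  p = 7/68 = 0.102941: log2(p) = -3.280108, -p*log2(p) = 0.337658
  p = 11/68 = 0.161765: log2(p) = -2.628031, -p*log2(p) = 0.425123
  p = 15/68 = 0.220588: log2(p) = -2.180572, -p*log2(p) = 0.481009
  p = 15/68 = 0.220588: log2(p) = -2.180572, -p*log2(p) = 0.481009
  p = 20/68 = 0.294118: log2(p) = -1.765535, -p*log2(p) = 0.519275
H = 0.337658 + 0.425123 + 0.481009 + 0.481009 + 0.519275 = 2.244074

H = 2.2441 bits/symbol


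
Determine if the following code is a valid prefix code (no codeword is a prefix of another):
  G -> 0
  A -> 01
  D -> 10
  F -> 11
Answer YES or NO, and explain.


Checking each pair (does one codeword prefix another?):
  G='0' vs A='01': prefix -- VIOLATION

NO -- this is NOT a valid prefix code. G (0) is a prefix of A (01).


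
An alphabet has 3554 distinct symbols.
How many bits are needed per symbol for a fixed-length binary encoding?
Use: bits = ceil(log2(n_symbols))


log2(3554) = 11.7952
Bracket: 2^11 = 2048 < 3554 <= 2^12 = 4096
So ceil(log2(3554)) = 12

bits = ceil(log2(3554)) = ceil(11.7952) = 12 bits


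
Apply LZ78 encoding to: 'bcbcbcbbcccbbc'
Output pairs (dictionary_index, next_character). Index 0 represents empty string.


LZ78 encoding steps:
Dictionary: {0: ''}
Step 1: w='' (idx 0), next='b' -> output (0, 'b'), add 'b' as idx 1
Step 2: w='' (idx 0), next='c' -> output (0, 'c'), add 'c' as idx 2
Step 3: w='b' (idx 1), next='c' -> output (1, 'c'), add 'bc' as idx 3
Step 4: w='bc' (idx 3), next='b' -> output (3, 'b'), add 'bcb' as idx 4
Step 5: w='bc' (idx 3), next='c' -> output (3, 'c'), add 'bcc' as idx 5
Step 6: w='c' (idx 2), next='b' -> output (2, 'b'), add 'cb' as idx 6
Step 7: w='bc' (idx 3), end of input -> output (3, '')


Encoded: [(0, 'b'), (0, 'c'), (1, 'c'), (3, 'b'), (3, 'c'), (2, 'b'), (3, '')]


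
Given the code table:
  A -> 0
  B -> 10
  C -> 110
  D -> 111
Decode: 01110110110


Decoding:
0 -> A
111 -> D
0 -> A
110 -> C
110 -> C


Result: ADACC


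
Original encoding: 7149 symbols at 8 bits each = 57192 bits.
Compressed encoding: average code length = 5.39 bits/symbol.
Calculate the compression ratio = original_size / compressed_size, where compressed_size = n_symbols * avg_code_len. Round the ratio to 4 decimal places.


original_size = n_symbols * orig_bits = 7149 * 8 = 57192 bits
compressed_size = n_symbols * avg_code_len = 7149 * 5.39 = 38533.11 bits
ratio = original_size / compressed_size = 57192 / 38533.11 = 1.4842

Compression ratio = 1.4842


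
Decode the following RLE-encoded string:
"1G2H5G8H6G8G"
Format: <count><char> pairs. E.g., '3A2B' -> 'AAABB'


Expanding each <count><char> pair:
  1G -> 'G'
  2H -> 'HH'
  5G -> 'GGGGG'
  8H -> 'HHHHHHHH'
  6G -> 'GGGGGG'
  8G -> 'GGGGGGGG'

Decoded = GHHGGGGGHHHHHHHHGGGGGGGGGGGGGG


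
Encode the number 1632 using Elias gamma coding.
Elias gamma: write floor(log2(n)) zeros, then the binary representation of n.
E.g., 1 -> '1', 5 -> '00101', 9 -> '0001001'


num_bits = floor(log2(1632)) + 1 = 11
leading_zeros = num_bits - 1 = 10
binary(1632) = 11001100000

Elias gamma(1632) = '0000000000' + '11001100000' = 000000000011001100000 (21 bits)


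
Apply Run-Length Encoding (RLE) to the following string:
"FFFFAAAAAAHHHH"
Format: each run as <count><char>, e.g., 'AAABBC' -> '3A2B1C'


Scanning runs left to right:
  i=0: run of 'F' x 4 -> '4F'
  i=4: run of 'A' x 6 -> '6A'
  i=10: run of 'H' x 4 -> '4H'

RLE = 4F6A4H


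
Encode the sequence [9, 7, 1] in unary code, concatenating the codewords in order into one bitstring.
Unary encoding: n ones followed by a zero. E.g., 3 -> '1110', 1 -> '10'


Encode each number as n ones followed by a terminating 0:
  9 -> 1111111110 (10 bits)
  7 -> 11111110 (8 bits)
  1 -> 10 (2 bits)
Total length = 10 + 8 + 2 = 20 bits.

Unary([9, 7, 1]) = 11111111101111111010 (20 bits)


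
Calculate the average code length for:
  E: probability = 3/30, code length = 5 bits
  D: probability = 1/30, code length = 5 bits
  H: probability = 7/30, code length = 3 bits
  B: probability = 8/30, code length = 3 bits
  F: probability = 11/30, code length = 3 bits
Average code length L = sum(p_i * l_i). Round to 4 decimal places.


Weighted contributions p_i * l_i:
  E: (3/30) * 5 = 15/30
  D: (1/30) * 5 = 5/30
  H: (7/30) * 3 = 21/30
  B: (8/30) * 3 = 24/30
  F: (11/30) * 3 = 33/30
Sum = (15 + 5 + 21 + 24 + 33)/30 = 98/30

L = 98/30 = 3.2667 bits/symbol


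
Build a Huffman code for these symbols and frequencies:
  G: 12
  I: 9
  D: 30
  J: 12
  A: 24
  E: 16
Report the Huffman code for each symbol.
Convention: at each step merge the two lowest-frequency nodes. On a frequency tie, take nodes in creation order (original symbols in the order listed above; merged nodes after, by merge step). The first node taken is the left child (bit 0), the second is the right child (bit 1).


Huffman tree construction:
Step 1: Merge I(9) + G(12) = 21
Step 2: Merge J(12) + E(16) = 28
Step 3: Merge (I+G)(21) + A(24) = 45
Step 4: Merge (J+E)(28) + D(30) = 58
Step 5: Merge ((I+G)+A)(45) + ((J+E)+D)(58) = 103
Read each symbol's code off the tree from the root (left child = 0, right child = 1).

Codes:
  G: 001 (length 3)
  I: 000 (length 3)
  D: 11 (length 2)
  J: 100 (length 3)
  A: 01 (length 2)
  E: 101 (length 3)
Average code length: 255/103 = 2.4757 bits/symbol


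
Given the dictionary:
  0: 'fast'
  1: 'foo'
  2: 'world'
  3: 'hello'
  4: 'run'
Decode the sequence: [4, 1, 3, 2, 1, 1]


Look up each index in the dictionary:
  4 -> 'run'
  1 -> 'foo'
  3 -> 'hello'
  2 -> 'world'
  1 -> 'foo'
  1 -> 'foo'

Decoded: "run foo hello world foo foo"


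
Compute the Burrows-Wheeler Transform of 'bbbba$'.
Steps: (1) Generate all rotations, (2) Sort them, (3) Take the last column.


Rotations (sorted):
  0: $bbbba -> last char: a
  1: a$bbbb -> last char: b
  2: ba$bbb -> last char: b
  3: bba$bb -> last char: b
  4: bbba$b -> last char: b
  5: bbbba$ -> last char: $


BWT = abbbb$


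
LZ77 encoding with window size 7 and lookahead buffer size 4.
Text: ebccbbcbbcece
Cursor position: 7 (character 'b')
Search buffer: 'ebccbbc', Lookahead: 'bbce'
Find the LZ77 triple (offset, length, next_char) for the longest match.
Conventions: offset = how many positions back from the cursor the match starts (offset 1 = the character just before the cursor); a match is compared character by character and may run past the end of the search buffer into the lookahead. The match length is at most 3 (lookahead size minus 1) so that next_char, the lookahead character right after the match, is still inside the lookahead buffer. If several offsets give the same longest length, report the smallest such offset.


Try each offset into the search buffer:
  offset=1 (pos 6, char 'c'): match length 0
  offset=2 (pos 5, char 'b'): match length 1
  offset=3 (pos 4, char 'b'): match length 3
  offset=4 (pos 3, char 'c'): match length 0
  offset=5 (pos 2, char 'c'): match length 0
  offset=6 (pos 1, char 'b'): match length 1
  offset=7 (pos 0, char 'e'): match length 0
Longest match has length 3 at offset 3.
next_char = character at position 7 + 3 = 10 -> 'e'

Best match: offset=3, length=3 (matching 'bbc' starting at position 4)
LZ77 triple: (3, 3, 'e')


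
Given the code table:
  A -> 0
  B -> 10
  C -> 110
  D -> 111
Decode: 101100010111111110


Decoding:
10 -> B
110 -> C
0 -> A
0 -> A
10 -> B
111 -> D
111 -> D
110 -> C


Result: BCAABDDC


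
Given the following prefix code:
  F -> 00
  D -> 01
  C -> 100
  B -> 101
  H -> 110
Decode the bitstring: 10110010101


Decoding step by step:
Bits 101 -> B
Bits 100 -> C
Bits 101 -> B
Bits 01 -> D


Decoded message: BCBD


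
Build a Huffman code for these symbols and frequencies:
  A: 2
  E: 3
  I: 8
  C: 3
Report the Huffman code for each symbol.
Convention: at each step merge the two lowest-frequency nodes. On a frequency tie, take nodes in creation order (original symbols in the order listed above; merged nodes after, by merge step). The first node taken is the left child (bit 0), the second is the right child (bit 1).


Huffman tree construction:
Step 1: Merge A(2) + E(3) = 5
Step 2: Merge C(3) + (A+E)(5) = 8
Step 3: Merge I(8) + (C+(A+E))(8) = 16
Read each symbol's code off the tree from the root (left child = 0, right child = 1).

Codes:
  A: 110 (length 3)
  E: 111 (length 3)
  I: 0 (length 1)
  C: 10 (length 2)
Average code length: 29/16 = 1.8125 bits/symbol


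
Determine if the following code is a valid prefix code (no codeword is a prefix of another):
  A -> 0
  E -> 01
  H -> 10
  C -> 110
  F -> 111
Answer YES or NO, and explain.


Checking each pair (does one codeword prefix another?):
  A='0' vs E='01': prefix -- VIOLATION

NO -- this is NOT a valid prefix code. A (0) is a prefix of E (01).


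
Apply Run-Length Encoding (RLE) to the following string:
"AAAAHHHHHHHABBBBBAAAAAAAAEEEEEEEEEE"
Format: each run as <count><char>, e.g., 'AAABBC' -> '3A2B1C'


Scanning runs left to right:
  i=0: run of 'A' x 4 -> '4A'
  i=4: run of 'H' x 7 -> '7H'
  i=11: run of 'A' x 1 -> '1A'
  i=12: run of 'B' x 5 -> '5B'
  i=17: run of 'A' x 8 -> '8A'
  i=25: run of 'E' x 10 -> '10E'

RLE = 4A7H1A5B8A10E


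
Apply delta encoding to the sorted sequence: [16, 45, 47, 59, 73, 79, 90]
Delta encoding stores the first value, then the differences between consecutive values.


First value: 16
Deltas:
  45 - 16 = 29
  47 - 45 = 2
  59 - 47 = 12
  73 - 59 = 14
  79 - 73 = 6
  90 - 79 = 11


Delta encoded: [16, 29, 2, 12, 14, 6, 11]


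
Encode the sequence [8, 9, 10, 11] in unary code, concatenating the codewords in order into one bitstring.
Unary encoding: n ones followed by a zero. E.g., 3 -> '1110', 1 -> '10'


Encode each number as n ones followed by a terminating 0:
  8 -> 111111110 (9 bits)
  9 -> 1111111110 (10 bits)
  10 -> 11111111110 (11 bits)
  11 -> 111111111110 (12 bits)
Total length = 9 + 10 + 11 + 12 = 42 bits.

Unary([8, 9, 10, 11]) = 111111110111111111011111111110111111111110 (42 bits)


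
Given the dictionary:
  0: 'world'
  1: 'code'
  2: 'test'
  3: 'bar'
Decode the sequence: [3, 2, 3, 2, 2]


Look up each index in the dictionary:
  3 -> 'bar'
  2 -> 'test'
  3 -> 'bar'
  2 -> 'test'
  2 -> 'test'

Decoded: "bar test bar test test"


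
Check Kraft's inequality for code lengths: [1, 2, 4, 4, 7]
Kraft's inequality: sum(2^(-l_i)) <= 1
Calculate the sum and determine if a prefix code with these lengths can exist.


Sum = 2^(-1) + 2^(-2) + 2^(-4) + 2^(-4) + 2^(-7)
    = 0.5 + 0.25 + 0.0625 + 0.0625 + 0.0078125
    = 113/128 = 0.8828125
Since 0.8828125 <= 1, Kraft's inequality IS satisfied.
A prefix code with these lengths CAN exist.

Kraft sum = 0.8828125. Satisfied.


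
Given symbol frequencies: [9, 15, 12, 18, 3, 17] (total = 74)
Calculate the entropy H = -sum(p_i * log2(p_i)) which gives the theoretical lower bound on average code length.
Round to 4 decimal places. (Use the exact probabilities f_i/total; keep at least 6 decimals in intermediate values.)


Per-symbol terms -p_i * log2(p_i) with p_i = f_i/74:
  p = 9/74 = 0.121622: log2(p) = -3.039528, -p*log2(p) = 0.369672
  p = 15/74 = 0.202703: log2(p) = -2.302563, -p*log2(p) = 0.466736
  p = 12/74 = 0.162162: log2(p) = -2.624491, -p*log2(p) = 0.425593
  p = 18/74 = 0.243243: log2(p) = -2.039528, -p*log2(p) = 0.496101
  p = 3/74 = 0.040541: log2(p) = -4.624491, -p*log2(p) = 0.187479
  p = 17/74 = 0.229730: log2(p) = -2.121991, -p*log2(p) = 0.487484
H = 0.369672 + 0.466736 + 0.425593 + 0.496101 + 0.187479 + 0.487484 = 2.433065

H = 2.4331 bits/symbol


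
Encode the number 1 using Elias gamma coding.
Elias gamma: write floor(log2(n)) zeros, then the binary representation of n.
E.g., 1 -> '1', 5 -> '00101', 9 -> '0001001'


num_bits = floor(log2(1)) + 1 = 1
leading_zeros = num_bits - 1 = 0
binary(1) = 1

Elias gamma(1) = '' + '1' = 1 (1 bits)


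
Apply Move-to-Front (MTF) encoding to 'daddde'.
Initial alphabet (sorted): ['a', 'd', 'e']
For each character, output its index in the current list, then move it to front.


MTF encoding:
'd': index 1 in ['a', 'd', 'e'] -> ['d', 'a', 'e']
'a': index 1 in ['d', 'a', 'e'] -> ['a', 'd', 'e']
'd': index 1 in ['a', 'd', 'e'] -> ['d', 'a', 'e']
'd': index 0 in ['d', 'a', 'e'] -> ['d', 'a', 'e']
'd': index 0 in ['d', 'a', 'e'] -> ['d', 'a', 'e']
'e': index 2 in ['d', 'a', 'e'] -> ['e', 'd', 'a']


Output: [1, 1, 1, 0, 0, 2]


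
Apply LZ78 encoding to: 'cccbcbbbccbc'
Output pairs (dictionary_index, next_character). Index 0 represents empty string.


LZ78 encoding steps:
Dictionary: {0: ''}
Step 1: w='' (idx 0), next='c' -> output (0, 'c'), add 'c' as idx 1
Step 2: w='c' (idx 1), next='c' -> output (1, 'c'), add 'cc' as idx 2
Step 3: w='' (idx 0), next='b' -> output (0, 'b'), add 'b' as idx 3
Step 4: w='c' (idx 1), next='b' -> output (1, 'b'), add 'cb' as idx 4
Step 5: w='b' (idx 3), next='b' -> output (3, 'b'), add 'bb' as idx 5
Step 6: w='cc' (idx 2), next='b' -> output (2, 'b'), add 'ccb' as idx 6
Step 7: w='c' (idx 1), end of input -> output (1, '')


Encoded: [(0, 'c'), (1, 'c'), (0, 'b'), (1, 'b'), (3, 'b'), (2, 'b'), (1, '')]


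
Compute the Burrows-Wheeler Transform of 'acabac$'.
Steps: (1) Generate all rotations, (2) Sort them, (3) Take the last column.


Rotations (sorted):
  0: $acabac -> last char: c
  1: abac$ac -> last char: c
  2: ac$acab -> last char: b
  3: acabac$ -> last char: $
  4: bac$aca -> last char: a
  5: c$acaba -> last char: a
  6: cabac$a -> last char: a


BWT = ccb$aaa


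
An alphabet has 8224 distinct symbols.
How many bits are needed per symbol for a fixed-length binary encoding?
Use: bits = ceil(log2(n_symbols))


log2(8224) = 13.0056
Bracket: 2^13 = 8192 < 8224 <= 2^14 = 16384
So ceil(log2(8224)) = 14

bits = ceil(log2(8224)) = ceil(13.0056) = 14 bits


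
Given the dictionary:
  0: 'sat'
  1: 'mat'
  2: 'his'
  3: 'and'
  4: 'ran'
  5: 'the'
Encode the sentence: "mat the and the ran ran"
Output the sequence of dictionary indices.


Look up each word in the dictionary:
  'mat' -> 1
  'the' -> 5
  'and' -> 3
  'the' -> 5
  'ran' -> 4
  'ran' -> 4

Encoded: [1, 5, 3, 5, 4, 4]


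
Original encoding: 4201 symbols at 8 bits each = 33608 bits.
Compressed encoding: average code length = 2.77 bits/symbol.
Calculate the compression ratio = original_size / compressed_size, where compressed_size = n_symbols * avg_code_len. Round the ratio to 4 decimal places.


original_size = n_symbols * orig_bits = 4201 * 8 = 33608 bits
compressed_size = n_symbols * avg_code_len = 4201 * 2.77 = 11636.77 bits
ratio = original_size / compressed_size = 33608 / 11636.77 = 2.8881

Compression ratio = 2.8881


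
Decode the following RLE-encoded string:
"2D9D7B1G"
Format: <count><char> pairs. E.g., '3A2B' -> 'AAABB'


Expanding each <count><char> pair:
  2D -> 'DD'
  9D -> 'DDDDDDDDD'
  7B -> 'BBBBBBB'
  1G -> 'G'

Decoded = DDDDDDDDDDDBBBBBBBG


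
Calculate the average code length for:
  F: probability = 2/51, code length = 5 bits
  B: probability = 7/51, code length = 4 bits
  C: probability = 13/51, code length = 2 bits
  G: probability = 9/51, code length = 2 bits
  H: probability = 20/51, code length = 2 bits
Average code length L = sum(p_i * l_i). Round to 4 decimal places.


Weighted contributions p_i * l_i:
  F: (2/51) * 5 = 10/51
  B: (7/51) * 4 = 28/51
  C: (13/51) * 2 = 26/51
  G: (9/51) * 2 = 18/51
  H: (20/51) * 2 = 40/51
Sum = (10 + 28 + 26 + 18 + 40)/51 = 122/51

L = 122/51 = 2.3922 bits/symbol


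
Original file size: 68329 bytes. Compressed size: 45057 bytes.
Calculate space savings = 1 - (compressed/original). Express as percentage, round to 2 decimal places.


ratio = compressed/original = 45057/68329 = 0.659413
savings = 1 - ratio = 1 - 0.659413 = 0.340587
as a percentage: 0.340587 * 100 = 34.06%

Space savings = 1 - 45057/68329 = 34.06%


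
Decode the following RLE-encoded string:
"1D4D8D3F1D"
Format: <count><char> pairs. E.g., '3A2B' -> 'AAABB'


Expanding each <count><char> pair:
  1D -> 'D'
  4D -> 'DDDD'
  8D -> 'DDDDDDDD'
  3F -> 'FFF'
  1D -> 'D'

Decoded = DDDDDDDDDDDDDFFFD


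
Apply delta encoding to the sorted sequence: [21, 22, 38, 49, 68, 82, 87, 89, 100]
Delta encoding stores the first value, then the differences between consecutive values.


First value: 21
Deltas:
  22 - 21 = 1
  38 - 22 = 16
  49 - 38 = 11
  68 - 49 = 19
  82 - 68 = 14
  87 - 82 = 5
  89 - 87 = 2
  100 - 89 = 11


Delta encoded: [21, 1, 16, 11, 19, 14, 5, 2, 11]


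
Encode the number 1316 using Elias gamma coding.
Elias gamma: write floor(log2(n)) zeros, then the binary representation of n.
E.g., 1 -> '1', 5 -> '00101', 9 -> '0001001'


num_bits = floor(log2(1316)) + 1 = 11
leading_zeros = num_bits - 1 = 10
binary(1316) = 10100100100

Elias gamma(1316) = '0000000000' + '10100100100' = 000000000010100100100 (21 bits)


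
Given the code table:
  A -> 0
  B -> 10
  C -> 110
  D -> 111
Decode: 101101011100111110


Decoding:
10 -> B
110 -> C
10 -> B
111 -> D
0 -> A
0 -> A
111 -> D
110 -> C


Result: BCBDAADC


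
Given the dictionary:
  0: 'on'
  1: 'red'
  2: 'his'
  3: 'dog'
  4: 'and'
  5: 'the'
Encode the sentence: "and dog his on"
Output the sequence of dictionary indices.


Look up each word in the dictionary:
  'and' -> 4
  'dog' -> 3
  'his' -> 2
  'on' -> 0

Encoded: [4, 3, 2, 0]


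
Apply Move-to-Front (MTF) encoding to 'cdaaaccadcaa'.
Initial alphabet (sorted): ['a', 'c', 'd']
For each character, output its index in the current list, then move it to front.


MTF encoding:
'c': index 1 in ['a', 'c', 'd'] -> ['c', 'a', 'd']
'd': index 2 in ['c', 'a', 'd'] -> ['d', 'c', 'a']
'a': index 2 in ['d', 'c', 'a'] -> ['a', 'd', 'c']
'a': index 0 in ['a', 'd', 'c'] -> ['a', 'd', 'c']
'a': index 0 in ['a', 'd', 'c'] -> ['a', 'd', 'c']
'c': index 2 in ['a', 'd', 'c'] -> ['c', 'a', 'd']
'c': index 0 in ['c', 'a', 'd'] -> ['c', 'a', 'd']
'a': index 1 in ['c', 'a', 'd'] -> ['a', 'c', 'd']
'd': index 2 in ['a', 'c', 'd'] -> ['d', 'a', 'c']
'c': index 2 in ['d', 'a', 'c'] -> ['c', 'd', 'a']
'a': index 2 in ['c', 'd', 'a'] -> ['a', 'c', 'd']
'a': index 0 in ['a', 'c', 'd'] -> ['a', 'c', 'd']


Output: [1, 2, 2, 0, 0, 2, 0, 1, 2, 2, 2, 0]


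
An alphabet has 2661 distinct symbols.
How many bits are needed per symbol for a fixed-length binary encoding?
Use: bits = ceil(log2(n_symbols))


log2(2661) = 11.3778
Bracket: 2^11 = 2048 < 2661 <= 2^12 = 4096
So ceil(log2(2661)) = 12

bits = ceil(log2(2661)) = ceil(11.3778) = 12 bits


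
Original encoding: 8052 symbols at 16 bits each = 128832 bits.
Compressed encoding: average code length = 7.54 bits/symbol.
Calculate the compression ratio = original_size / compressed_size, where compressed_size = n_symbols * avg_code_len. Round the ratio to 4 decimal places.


original_size = n_symbols * orig_bits = 8052 * 16 = 128832 bits
compressed_size = n_symbols * avg_code_len = 8052 * 7.54 = 60712.08 bits
ratio = original_size / compressed_size = 128832 / 60712.08 = 2.122

Compression ratio = 2.122


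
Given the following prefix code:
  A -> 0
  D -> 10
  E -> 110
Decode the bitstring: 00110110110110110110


Decoding step by step:
Bits 0 -> A
Bits 0 -> A
Bits 110 -> E
Bits 110 -> E
Bits 110 -> E
Bits 110 -> E
Bits 110 -> E
Bits 110 -> E


Decoded message: AAEEEEEE


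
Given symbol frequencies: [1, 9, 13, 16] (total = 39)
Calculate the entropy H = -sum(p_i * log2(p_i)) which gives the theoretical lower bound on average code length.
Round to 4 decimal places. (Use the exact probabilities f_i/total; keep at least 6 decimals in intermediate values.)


Per-symbol terms -p_i * log2(p_i) with p_i = f_i/39:
  p = 1/39 = 0.025641: log2(p) = -5.285402, -p*log2(p) = 0.135523
  p = 9/39 = 0.230769: log2(p) = -2.115477, -p*log2(p) = 0.488187
  p = 13/39 = 0.333333: log2(p) = -1.584963, -p*log2(p) = 0.528321
  p = 16/39 = 0.410256: log2(p) = -1.285402, -p*log2(p) = 0.527345
H = 0.135523 + 0.488187 + 0.528321 + 0.527345 = 1.679376

H = 1.6794 bits/symbol


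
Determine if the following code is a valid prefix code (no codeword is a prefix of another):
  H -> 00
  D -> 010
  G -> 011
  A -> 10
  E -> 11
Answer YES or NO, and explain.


Checking each pair (does one codeword prefix another?):
  H='00' vs D='010': no prefix
  H='00' vs G='011': no prefix
  H='00' vs A='10': no prefix
  H='00' vs E='11': no prefix
  D='010' vs H='00': no prefix
  D='010' vs G='011': no prefix
  D='010' vs A='10': no prefix
  D='010' vs E='11': no prefix
  G='011' vs H='00': no prefix
  G='011' vs D='010': no prefix
  G='011' vs A='10': no prefix
  G='011' vs E='11': no prefix
  A='10' vs H='00': no prefix
  A='10' vs D='010': no prefix
  A='10' vs G='011': no prefix
  A='10' vs E='11': no prefix
  E='11' vs H='00': no prefix
  E='11' vs D='010': no prefix
  E='11' vs G='011': no prefix
  E='11' vs A='10': no prefix
No violation found over all pairs.

YES -- this is a valid prefix code. No codeword is a prefix of any other codeword.


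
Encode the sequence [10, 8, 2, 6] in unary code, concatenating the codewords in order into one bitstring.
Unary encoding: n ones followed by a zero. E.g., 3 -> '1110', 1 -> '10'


Encode each number as n ones followed by a terminating 0:
  10 -> 11111111110 (11 bits)
  8 -> 111111110 (9 bits)
  2 -> 110 (3 bits)
  6 -> 1111110 (7 bits)
Total length = 11 + 9 + 3 + 7 = 30 bits.

Unary([10, 8, 2, 6]) = 111111111101111111101101111110 (30 bits)


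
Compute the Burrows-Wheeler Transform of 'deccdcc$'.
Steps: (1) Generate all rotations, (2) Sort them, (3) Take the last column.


Rotations (sorted):
  0: $deccdcc -> last char: c
  1: c$deccdc -> last char: c
  2: cc$deccd -> last char: d
  3: ccdcc$de -> last char: e
  4: cdcc$dec -> last char: c
  5: dcc$decc -> last char: c
  6: deccdcc$ -> last char: $
  7: eccdcc$d -> last char: d


BWT = ccdecc$d


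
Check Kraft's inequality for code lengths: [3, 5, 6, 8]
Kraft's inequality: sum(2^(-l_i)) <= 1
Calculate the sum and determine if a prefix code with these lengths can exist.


Sum = 2^(-3) + 2^(-5) + 2^(-6) + 2^(-8)
    = 0.125 + 0.03125 + 0.015625 + 0.00390625
    = 45/256 = 0.17578125
Since 0.17578125 <= 1, Kraft's inequality IS satisfied.
A prefix code with these lengths CAN exist.

Kraft sum = 0.17578125. Satisfied.


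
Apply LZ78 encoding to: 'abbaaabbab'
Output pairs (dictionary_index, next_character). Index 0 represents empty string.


LZ78 encoding steps:
Dictionary: {0: ''}
Step 1: w='' (idx 0), next='a' -> output (0, 'a'), add 'a' as idx 1
Step 2: w='' (idx 0), next='b' -> output (0, 'b'), add 'b' as idx 2
Step 3: w='b' (idx 2), next='a' -> output (2, 'a'), add 'ba' as idx 3
Step 4: w='a' (idx 1), next='a' -> output (1, 'a'), add 'aa' as idx 4
Step 5: w='b' (idx 2), next='b' -> output (2, 'b'), add 'bb' as idx 5
Step 6: w='a' (idx 1), next='b' -> output (1, 'b'), add 'ab' as idx 6


Encoded: [(0, 'a'), (0, 'b'), (2, 'a'), (1, 'a'), (2, 'b'), (1, 'b')]


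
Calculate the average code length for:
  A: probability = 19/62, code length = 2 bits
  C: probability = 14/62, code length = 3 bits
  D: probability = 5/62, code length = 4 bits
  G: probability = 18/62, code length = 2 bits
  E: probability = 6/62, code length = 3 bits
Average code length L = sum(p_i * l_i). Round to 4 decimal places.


Weighted contributions p_i * l_i:
  A: (19/62) * 2 = 38/62
  C: (14/62) * 3 = 42/62
  D: (5/62) * 4 = 20/62
  G: (18/62) * 2 = 36/62
  E: (6/62) * 3 = 18/62
Sum = (38 + 42 + 20 + 36 + 18)/62 = 154/62

L = 154/62 = 2.4839 bits/symbol


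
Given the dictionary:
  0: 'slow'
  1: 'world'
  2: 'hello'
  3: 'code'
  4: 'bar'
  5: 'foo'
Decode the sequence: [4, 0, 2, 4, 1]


Look up each index in the dictionary:
  4 -> 'bar'
  0 -> 'slow'
  2 -> 'hello'
  4 -> 'bar'
  1 -> 'world'

Decoded: "bar slow hello bar world"


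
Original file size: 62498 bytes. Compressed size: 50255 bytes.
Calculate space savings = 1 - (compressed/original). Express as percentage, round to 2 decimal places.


ratio = compressed/original = 50255/62498 = 0.804106
savings = 1 - ratio = 1 - 0.804106 = 0.195894
as a percentage: 0.195894 * 100 = 19.59%

Space savings = 1 - 50255/62498 = 19.59%


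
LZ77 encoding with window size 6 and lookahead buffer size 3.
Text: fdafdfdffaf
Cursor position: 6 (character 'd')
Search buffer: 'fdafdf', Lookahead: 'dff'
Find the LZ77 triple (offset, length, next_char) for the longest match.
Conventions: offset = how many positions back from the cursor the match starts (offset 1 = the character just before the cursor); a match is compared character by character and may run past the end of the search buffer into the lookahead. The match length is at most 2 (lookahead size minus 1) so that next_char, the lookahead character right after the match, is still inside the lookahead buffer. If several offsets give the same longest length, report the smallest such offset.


Try each offset into the search buffer:
  offset=1 (pos 5, char 'f'): match length 0
  offset=2 (pos 4, char 'd'): match length 2
  offset=3 (pos 3, char 'f'): match length 0
  offset=4 (pos 2, char 'a'): match length 0
  offset=5 (pos 1, char 'd'): match length 1
  offset=6 (pos 0, char 'f'): match length 0
Longest match has length 2 at offset 2.
next_char = character at position 6 + 2 = 8 -> 'f'

Best match: offset=2, length=2 (matching 'df' starting at position 4)
LZ77 triple: (2, 2, 'f')
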